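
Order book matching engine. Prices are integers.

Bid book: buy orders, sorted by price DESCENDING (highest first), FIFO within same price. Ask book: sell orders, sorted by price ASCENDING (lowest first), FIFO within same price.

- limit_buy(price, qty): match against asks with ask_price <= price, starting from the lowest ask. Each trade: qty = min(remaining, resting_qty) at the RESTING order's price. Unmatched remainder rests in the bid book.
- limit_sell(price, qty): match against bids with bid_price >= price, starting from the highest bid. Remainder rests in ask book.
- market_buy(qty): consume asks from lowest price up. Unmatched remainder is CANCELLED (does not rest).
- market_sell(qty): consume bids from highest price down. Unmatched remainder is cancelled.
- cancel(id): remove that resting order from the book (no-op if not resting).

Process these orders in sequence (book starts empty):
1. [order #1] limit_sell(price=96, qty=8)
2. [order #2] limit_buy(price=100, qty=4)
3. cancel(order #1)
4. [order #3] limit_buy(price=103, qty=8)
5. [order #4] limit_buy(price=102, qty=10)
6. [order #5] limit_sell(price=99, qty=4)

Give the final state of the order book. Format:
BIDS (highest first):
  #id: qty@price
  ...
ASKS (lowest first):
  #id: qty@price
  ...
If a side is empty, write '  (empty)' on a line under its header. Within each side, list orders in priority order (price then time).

After op 1 [order #1] limit_sell(price=96, qty=8): fills=none; bids=[-] asks=[#1:8@96]
After op 2 [order #2] limit_buy(price=100, qty=4): fills=#2x#1:4@96; bids=[-] asks=[#1:4@96]
After op 3 cancel(order #1): fills=none; bids=[-] asks=[-]
After op 4 [order #3] limit_buy(price=103, qty=8): fills=none; bids=[#3:8@103] asks=[-]
After op 5 [order #4] limit_buy(price=102, qty=10): fills=none; bids=[#3:8@103 #4:10@102] asks=[-]
After op 6 [order #5] limit_sell(price=99, qty=4): fills=#3x#5:4@103; bids=[#3:4@103 #4:10@102] asks=[-]

Answer: BIDS (highest first):
  #3: 4@103
  #4: 10@102
ASKS (lowest first):
  (empty)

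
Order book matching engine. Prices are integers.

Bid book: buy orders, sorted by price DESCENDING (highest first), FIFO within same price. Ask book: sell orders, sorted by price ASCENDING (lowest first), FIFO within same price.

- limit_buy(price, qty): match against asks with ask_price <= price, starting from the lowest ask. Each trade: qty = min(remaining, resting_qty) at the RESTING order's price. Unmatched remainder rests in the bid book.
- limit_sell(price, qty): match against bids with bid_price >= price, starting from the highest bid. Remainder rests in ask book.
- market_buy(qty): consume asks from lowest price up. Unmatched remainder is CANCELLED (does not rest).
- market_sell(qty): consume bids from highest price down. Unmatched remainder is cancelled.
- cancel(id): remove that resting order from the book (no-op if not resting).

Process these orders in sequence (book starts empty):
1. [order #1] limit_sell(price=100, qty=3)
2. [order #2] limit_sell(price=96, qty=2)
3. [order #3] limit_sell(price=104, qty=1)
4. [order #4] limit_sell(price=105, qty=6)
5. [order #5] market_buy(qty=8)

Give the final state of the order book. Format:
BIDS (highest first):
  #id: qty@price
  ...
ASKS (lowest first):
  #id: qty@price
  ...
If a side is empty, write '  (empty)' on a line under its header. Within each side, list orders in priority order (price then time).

After op 1 [order #1] limit_sell(price=100, qty=3): fills=none; bids=[-] asks=[#1:3@100]
After op 2 [order #2] limit_sell(price=96, qty=2): fills=none; bids=[-] asks=[#2:2@96 #1:3@100]
After op 3 [order #3] limit_sell(price=104, qty=1): fills=none; bids=[-] asks=[#2:2@96 #1:3@100 #3:1@104]
After op 4 [order #4] limit_sell(price=105, qty=6): fills=none; bids=[-] asks=[#2:2@96 #1:3@100 #3:1@104 #4:6@105]
After op 5 [order #5] market_buy(qty=8): fills=#5x#2:2@96 #5x#1:3@100 #5x#3:1@104 #5x#4:2@105; bids=[-] asks=[#4:4@105]

Answer: BIDS (highest first):
  (empty)
ASKS (lowest first):
  #4: 4@105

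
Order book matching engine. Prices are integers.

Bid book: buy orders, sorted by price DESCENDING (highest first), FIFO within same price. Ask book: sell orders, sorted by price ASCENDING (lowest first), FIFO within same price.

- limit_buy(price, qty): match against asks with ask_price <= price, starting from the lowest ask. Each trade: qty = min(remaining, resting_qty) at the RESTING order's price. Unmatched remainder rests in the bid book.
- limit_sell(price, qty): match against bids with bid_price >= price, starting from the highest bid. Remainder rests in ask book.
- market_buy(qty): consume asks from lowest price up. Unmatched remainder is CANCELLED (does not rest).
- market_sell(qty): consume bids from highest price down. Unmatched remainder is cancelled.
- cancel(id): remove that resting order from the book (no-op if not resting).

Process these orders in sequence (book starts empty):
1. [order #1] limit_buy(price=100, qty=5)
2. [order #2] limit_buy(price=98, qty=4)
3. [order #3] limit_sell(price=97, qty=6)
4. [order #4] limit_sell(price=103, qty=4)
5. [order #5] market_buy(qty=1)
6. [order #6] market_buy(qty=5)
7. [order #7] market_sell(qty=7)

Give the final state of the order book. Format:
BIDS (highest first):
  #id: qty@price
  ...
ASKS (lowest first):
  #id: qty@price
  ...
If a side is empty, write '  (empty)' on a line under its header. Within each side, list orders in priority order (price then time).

After op 1 [order #1] limit_buy(price=100, qty=5): fills=none; bids=[#1:5@100] asks=[-]
After op 2 [order #2] limit_buy(price=98, qty=4): fills=none; bids=[#1:5@100 #2:4@98] asks=[-]
After op 3 [order #3] limit_sell(price=97, qty=6): fills=#1x#3:5@100 #2x#3:1@98; bids=[#2:3@98] asks=[-]
After op 4 [order #4] limit_sell(price=103, qty=4): fills=none; bids=[#2:3@98] asks=[#4:4@103]
After op 5 [order #5] market_buy(qty=1): fills=#5x#4:1@103; bids=[#2:3@98] asks=[#4:3@103]
After op 6 [order #6] market_buy(qty=5): fills=#6x#4:3@103; bids=[#2:3@98] asks=[-]
After op 7 [order #7] market_sell(qty=7): fills=#2x#7:3@98; bids=[-] asks=[-]

Answer: BIDS (highest first):
  (empty)
ASKS (lowest first):
  (empty)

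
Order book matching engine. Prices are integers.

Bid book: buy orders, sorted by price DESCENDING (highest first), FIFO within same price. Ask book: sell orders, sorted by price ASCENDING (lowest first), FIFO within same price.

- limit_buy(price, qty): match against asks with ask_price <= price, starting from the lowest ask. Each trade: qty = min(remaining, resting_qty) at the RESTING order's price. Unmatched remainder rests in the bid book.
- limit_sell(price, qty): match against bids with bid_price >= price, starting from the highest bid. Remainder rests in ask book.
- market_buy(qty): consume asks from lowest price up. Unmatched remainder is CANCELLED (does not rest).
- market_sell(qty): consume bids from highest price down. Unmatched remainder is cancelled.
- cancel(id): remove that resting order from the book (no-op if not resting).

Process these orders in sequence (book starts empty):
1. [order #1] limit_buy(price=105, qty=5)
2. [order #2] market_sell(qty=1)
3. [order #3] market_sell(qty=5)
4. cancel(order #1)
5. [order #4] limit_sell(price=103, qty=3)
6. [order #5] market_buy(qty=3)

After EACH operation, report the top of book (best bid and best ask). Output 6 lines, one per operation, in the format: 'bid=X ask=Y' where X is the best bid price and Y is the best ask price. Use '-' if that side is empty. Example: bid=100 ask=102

Answer: bid=105 ask=-
bid=105 ask=-
bid=- ask=-
bid=- ask=-
bid=- ask=103
bid=- ask=-

Derivation:
After op 1 [order #1] limit_buy(price=105, qty=5): fills=none; bids=[#1:5@105] asks=[-]
After op 2 [order #2] market_sell(qty=1): fills=#1x#2:1@105; bids=[#1:4@105] asks=[-]
After op 3 [order #3] market_sell(qty=5): fills=#1x#3:4@105; bids=[-] asks=[-]
After op 4 cancel(order #1): fills=none; bids=[-] asks=[-]
After op 5 [order #4] limit_sell(price=103, qty=3): fills=none; bids=[-] asks=[#4:3@103]
After op 6 [order #5] market_buy(qty=3): fills=#5x#4:3@103; bids=[-] asks=[-]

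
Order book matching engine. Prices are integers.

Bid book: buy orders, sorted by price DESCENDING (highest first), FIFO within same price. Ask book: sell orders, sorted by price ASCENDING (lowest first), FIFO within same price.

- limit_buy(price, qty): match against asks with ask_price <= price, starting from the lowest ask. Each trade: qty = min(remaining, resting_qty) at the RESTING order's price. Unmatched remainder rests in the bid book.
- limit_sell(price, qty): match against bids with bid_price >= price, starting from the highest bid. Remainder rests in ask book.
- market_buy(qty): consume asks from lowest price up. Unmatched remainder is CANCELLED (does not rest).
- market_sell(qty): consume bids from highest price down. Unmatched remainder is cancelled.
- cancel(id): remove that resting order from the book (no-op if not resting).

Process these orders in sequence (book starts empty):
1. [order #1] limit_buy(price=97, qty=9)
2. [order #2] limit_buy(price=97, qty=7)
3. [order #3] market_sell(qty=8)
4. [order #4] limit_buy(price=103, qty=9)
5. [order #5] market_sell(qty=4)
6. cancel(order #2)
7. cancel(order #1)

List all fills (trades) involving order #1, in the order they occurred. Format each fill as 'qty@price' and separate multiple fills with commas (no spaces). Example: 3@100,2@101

Answer: 8@97

Derivation:
After op 1 [order #1] limit_buy(price=97, qty=9): fills=none; bids=[#1:9@97] asks=[-]
After op 2 [order #2] limit_buy(price=97, qty=7): fills=none; bids=[#1:9@97 #2:7@97] asks=[-]
After op 3 [order #3] market_sell(qty=8): fills=#1x#3:8@97; bids=[#1:1@97 #2:7@97] asks=[-]
After op 4 [order #4] limit_buy(price=103, qty=9): fills=none; bids=[#4:9@103 #1:1@97 #2:7@97] asks=[-]
After op 5 [order #5] market_sell(qty=4): fills=#4x#5:4@103; bids=[#4:5@103 #1:1@97 #2:7@97] asks=[-]
After op 6 cancel(order #2): fills=none; bids=[#4:5@103 #1:1@97] asks=[-]
After op 7 cancel(order #1): fills=none; bids=[#4:5@103] asks=[-]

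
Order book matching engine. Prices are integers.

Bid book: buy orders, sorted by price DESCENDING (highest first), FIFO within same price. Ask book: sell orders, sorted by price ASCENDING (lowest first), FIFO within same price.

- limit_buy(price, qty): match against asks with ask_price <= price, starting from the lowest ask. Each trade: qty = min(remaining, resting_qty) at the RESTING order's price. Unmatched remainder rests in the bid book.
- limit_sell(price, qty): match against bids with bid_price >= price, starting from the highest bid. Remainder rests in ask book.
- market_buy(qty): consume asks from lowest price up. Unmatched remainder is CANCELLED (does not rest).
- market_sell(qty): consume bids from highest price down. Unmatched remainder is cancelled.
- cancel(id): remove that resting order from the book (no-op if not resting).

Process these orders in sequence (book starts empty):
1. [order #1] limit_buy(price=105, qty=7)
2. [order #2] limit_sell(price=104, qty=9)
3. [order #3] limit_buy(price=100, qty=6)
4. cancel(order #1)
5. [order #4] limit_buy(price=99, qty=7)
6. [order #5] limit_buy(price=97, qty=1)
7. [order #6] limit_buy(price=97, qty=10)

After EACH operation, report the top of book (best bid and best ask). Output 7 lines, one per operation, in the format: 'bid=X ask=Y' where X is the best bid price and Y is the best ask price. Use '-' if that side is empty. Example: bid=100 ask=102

After op 1 [order #1] limit_buy(price=105, qty=7): fills=none; bids=[#1:7@105] asks=[-]
After op 2 [order #2] limit_sell(price=104, qty=9): fills=#1x#2:7@105; bids=[-] asks=[#2:2@104]
After op 3 [order #3] limit_buy(price=100, qty=6): fills=none; bids=[#3:6@100] asks=[#2:2@104]
After op 4 cancel(order #1): fills=none; bids=[#3:6@100] asks=[#2:2@104]
After op 5 [order #4] limit_buy(price=99, qty=7): fills=none; bids=[#3:6@100 #4:7@99] asks=[#2:2@104]
After op 6 [order #5] limit_buy(price=97, qty=1): fills=none; bids=[#3:6@100 #4:7@99 #5:1@97] asks=[#2:2@104]
After op 7 [order #6] limit_buy(price=97, qty=10): fills=none; bids=[#3:6@100 #4:7@99 #5:1@97 #6:10@97] asks=[#2:2@104]

Answer: bid=105 ask=-
bid=- ask=104
bid=100 ask=104
bid=100 ask=104
bid=100 ask=104
bid=100 ask=104
bid=100 ask=104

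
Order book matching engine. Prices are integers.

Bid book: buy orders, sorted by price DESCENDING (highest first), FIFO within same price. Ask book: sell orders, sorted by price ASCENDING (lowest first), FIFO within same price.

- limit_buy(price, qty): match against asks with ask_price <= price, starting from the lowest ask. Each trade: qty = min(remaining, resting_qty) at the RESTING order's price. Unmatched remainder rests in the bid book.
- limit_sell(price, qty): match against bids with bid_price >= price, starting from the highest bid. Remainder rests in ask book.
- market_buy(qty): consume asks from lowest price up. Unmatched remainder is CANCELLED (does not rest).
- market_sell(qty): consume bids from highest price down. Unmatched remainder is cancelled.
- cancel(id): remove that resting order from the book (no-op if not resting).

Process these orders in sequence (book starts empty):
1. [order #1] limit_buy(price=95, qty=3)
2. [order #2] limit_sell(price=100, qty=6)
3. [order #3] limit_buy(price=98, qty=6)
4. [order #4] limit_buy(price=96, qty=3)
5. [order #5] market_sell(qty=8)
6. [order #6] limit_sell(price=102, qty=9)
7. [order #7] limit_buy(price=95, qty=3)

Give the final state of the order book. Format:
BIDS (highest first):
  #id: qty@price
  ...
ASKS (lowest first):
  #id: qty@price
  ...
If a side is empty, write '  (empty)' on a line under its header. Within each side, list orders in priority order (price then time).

Answer: BIDS (highest first):
  #4: 1@96
  #1: 3@95
  #7: 3@95
ASKS (lowest first):
  #2: 6@100
  #6: 9@102

Derivation:
After op 1 [order #1] limit_buy(price=95, qty=3): fills=none; bids=[#1:3@95] asks=[-]
After op 2 [order #2] limit_sell(price=100, qty=6): fills=none; bids=[#1:3@95] asks=[#2:6@100]
After op 3 [order #3] limit_buy(price=98, qty=6): fills=none; bids=[#3:6@98 #1:3@95] asks=[#2:6@100]
After op 4 [order #4] limit_buy(price=96, qty=3): fills=none; bids=[#3:6@98 #4:3@96 #1:3@95] asks=[#2:6@100]
After op 5 [order #5] market_sell(qty=8): fills=#3x#5:6@98 #4x#5:2@96; bids=[#4:1@96 #1:3@95] asks=[#2:6@100]
After op 6 [order #6] limit_sell(price=102, qty=9): fills=none; bids=[#4:1@96 #1:3@95] asks=[#2:6@100 #6:9@102]
After op 7 [order #7] limit_buy(price=95, qty=3): fills=none; bids=[#4:1@96 #1:3@95 #7:3@95] asks=[#2:6@100 #6:9@102]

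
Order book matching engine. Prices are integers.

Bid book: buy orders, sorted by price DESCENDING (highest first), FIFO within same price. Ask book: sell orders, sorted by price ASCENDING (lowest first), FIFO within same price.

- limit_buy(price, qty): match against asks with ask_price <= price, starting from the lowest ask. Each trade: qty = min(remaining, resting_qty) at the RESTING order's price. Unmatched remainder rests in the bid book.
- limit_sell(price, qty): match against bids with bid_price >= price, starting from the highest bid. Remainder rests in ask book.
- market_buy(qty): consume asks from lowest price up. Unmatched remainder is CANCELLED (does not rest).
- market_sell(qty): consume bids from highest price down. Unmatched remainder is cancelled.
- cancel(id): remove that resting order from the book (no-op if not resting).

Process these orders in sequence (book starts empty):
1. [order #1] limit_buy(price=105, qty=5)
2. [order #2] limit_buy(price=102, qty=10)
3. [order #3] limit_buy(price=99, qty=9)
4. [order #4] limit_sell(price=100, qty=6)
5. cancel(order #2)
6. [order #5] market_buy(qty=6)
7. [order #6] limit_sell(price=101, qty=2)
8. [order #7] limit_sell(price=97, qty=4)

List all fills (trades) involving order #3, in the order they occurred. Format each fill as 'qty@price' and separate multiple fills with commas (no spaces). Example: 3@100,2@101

Answer: 4@99

Derivation:
After op 1 [order #1] limit_buy(price=105, qty=5): fills=none; bids=[#1:5@105] asks=[-]
After op 2 [order #2] limit_buy(price=102, qty=10): fills=none; bids=[#1:5@105 #2:10@102] asks=[-]
After op 3 [order #3] limit_buy(price=99, qty=9): fills=none; bids=[#1:5@105 #2:10@102 #3:9@99] asks=[-]
After op 4 [order #4] limit_sell(price=100, qty=6): fills=#1x#4:5@105 #2x#4:1@102; bids=[#2:9@102 #3:9@99] asks=[-]
After op 5 cancel(order #2): fills=none; bids=[#3:9@99] asks=[-]
After op 6 [order #5] market_buy(qty=6): fills=none; bids=[#3:9@99] asks=[-]
After op 7 [order #6] limit_sell(price=101, qty=2): fills=none; bids=[#3:9@99] asks=[#6:2@101]
After op 8 [order #7] limit_sell(price=97, qty=4): fills=#3x#7:4@99; bids=[#3:5@99] asks=[#6:2@101]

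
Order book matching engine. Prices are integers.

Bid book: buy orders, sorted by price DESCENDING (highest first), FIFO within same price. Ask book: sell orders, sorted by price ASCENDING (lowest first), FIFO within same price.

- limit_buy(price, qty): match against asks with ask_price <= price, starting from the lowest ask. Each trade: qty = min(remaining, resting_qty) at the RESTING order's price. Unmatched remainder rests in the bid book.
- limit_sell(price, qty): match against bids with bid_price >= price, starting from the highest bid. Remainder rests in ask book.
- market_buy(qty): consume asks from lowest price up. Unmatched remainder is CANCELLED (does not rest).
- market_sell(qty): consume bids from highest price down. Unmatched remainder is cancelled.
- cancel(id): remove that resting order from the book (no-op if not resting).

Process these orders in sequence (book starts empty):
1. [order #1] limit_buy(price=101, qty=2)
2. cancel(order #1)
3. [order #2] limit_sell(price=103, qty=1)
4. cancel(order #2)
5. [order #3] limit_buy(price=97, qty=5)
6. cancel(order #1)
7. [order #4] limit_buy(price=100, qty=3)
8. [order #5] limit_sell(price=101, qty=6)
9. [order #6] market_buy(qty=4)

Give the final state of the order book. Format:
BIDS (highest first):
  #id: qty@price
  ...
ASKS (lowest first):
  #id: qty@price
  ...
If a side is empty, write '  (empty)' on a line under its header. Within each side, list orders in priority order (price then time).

After op 1 [order #1] limit_buy(price=101, qty=2): fills=none; bids=[#1:2@101] asks=[-]
After op 2 cancel(order #1): fills=none; bids=[-] asks=[-]
After op 3 [order #2] limit_sell(price=103, qty=1): fills=none; bids=[-] asks=[#2:1@103]
After op 4 cancel(order #2): fills=none; bids=[-] asks=[-]
After op 5 [order #3] limit_buy(price=97, qty=5): fills=none; bids=[#3:5@97] asks=[-]
After op 6 cancel(order #1): fills=none; bids=[#3:5@97] asks=[-]
After op 7 [order #4] limit_buy(price=100, qty=3): fills=none; bids=[#4:3@100 #3:5@97] asks=[-]
After op 8 [order #5] limit_sell(price=101, qty=6): fills=none; bids=[#4:3@100 #3:5@97] asks=[#5:6@101]
After op 9 [order #6] market_buy(qty=4): fills=#6x#5:4@101; bids=[#4:3@100 #3:5@97] asks=[#5:2@101]

Answer: BIDS (highest first):
  #4: 3@100
  #3: 5@97
ASKS (lowest first):
  #5: 2@101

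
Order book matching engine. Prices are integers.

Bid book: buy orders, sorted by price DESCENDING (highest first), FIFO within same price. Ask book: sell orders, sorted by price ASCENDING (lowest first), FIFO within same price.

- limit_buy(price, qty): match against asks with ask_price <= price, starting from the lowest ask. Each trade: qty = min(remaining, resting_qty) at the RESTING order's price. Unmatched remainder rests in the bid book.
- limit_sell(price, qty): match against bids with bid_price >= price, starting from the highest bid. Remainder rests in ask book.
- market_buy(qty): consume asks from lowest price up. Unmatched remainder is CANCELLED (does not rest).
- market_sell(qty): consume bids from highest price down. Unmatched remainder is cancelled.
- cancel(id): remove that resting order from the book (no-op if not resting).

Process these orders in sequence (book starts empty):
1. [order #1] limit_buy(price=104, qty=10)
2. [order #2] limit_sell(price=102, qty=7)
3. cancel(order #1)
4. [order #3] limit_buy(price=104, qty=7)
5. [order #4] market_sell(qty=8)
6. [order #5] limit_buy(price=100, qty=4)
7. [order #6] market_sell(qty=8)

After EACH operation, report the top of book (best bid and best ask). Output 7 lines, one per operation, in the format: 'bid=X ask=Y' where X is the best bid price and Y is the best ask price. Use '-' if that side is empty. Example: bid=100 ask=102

Answer: bid=104 ask=-
bid=104 ask=-
bid=- ask=-
bid=104 ask=-
bid=- ask=-
bid=100 ask=-
bid=- ask=-

Derivation:
After op 1 [order #1] limit_buy(price=104, qty=10): fills=none; bids=[#1:10@104] asks=[-]
After op 2 [order #2] limit_sell(price=102, qty=7): fills=#1x#2:7@104; bids=[#1:3@104] asks=[-]
After op 3 cancel(order #1): fills=none; bids=[-] asks=[-]
After op 4 [order #3] limit_buy(price=104, qty=7): fills=none; bids=[#3:7@104] asks=[-]
After op 5 [order #4] market_sell(qty=8): fills=#3x#4:7@104; bids=[-] asks=[-]
After op 6 [order #5] limit_buy(price=100, qty=4): fills=none; bids=[#5:4@100] asks=[-]
After op 7 [order #6] market_sell(qty=8): fills=#5x#6:4@100; bids=[-] asks=[-]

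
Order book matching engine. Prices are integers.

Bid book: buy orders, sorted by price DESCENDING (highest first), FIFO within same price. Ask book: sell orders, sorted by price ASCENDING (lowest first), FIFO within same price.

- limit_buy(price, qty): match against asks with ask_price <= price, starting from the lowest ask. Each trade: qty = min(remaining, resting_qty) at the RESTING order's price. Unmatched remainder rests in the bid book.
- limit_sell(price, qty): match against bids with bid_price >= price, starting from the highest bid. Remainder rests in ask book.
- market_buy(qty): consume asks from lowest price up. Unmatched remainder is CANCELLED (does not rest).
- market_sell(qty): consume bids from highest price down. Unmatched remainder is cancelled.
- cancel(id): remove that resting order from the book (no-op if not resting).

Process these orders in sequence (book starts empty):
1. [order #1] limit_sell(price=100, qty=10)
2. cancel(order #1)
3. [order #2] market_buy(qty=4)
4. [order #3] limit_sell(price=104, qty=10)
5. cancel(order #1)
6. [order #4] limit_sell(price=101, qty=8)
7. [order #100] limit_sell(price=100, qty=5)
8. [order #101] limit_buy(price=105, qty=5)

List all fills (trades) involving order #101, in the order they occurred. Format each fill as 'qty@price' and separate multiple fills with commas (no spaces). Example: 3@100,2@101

After op 1 [order #1] limit_sell(price=100, qty=10): fills=none; bids=[-] asks=[#1:10@100]
After op 2 cancel(order #1): fills=none; bids=[-] asks=[-]
After op 3 [order #2] market_buy(qty=4): fills=none; bids=[-] asks=[-]
After op 4 [order #3] limit_sell(price=104, qty=10): fills=none; bids=[-] asks=[#3:10@104]
After op 5 cancel(order #1): fills=none; bids=[-] asks=[#3:10@104]
After op 6 [order #4] limit_sell(price=101, qty=8): fills=none; bids=[-] asks=[#4:8@101 #3:10@104]
After op 7 [order #100] limit_sell(price=100, qty=5): fills=none; bids=[-] asks=[#100:5@100 #4:8@101 #3:10@104]
After op 8 [order #101] limit_buy(price=105, qty=5): fills=#101x#100:5@100; bids=[-] asks=[#4:8@101 #3:10@104]

Answer: 5@100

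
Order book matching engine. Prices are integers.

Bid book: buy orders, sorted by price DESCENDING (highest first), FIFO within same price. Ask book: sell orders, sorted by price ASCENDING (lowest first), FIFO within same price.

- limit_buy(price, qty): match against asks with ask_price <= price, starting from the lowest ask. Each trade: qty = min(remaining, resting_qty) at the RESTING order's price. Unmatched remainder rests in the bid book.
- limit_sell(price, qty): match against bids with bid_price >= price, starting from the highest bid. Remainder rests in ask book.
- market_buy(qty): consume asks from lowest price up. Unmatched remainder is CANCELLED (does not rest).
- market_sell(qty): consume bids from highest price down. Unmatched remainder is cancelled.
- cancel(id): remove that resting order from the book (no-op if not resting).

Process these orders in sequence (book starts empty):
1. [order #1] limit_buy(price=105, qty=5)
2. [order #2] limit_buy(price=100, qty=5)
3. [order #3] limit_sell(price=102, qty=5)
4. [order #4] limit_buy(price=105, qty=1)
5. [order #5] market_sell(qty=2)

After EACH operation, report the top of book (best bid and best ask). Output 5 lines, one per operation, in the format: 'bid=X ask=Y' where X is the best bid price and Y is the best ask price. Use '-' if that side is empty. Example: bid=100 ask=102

After op 1 [order #1] limit_buy(price=105, qty=5): fills=none; bids=[#1:5@105] asks=[-]
After op 2 [order #2] limit_buy(price=100, qty=5): fills=none; bids=[#1:5@105 #2:5@100] asks=[-]
After op 3 [order #3] limit_sell(price=102, qty=5): fills=#1x#3:5@105; bids=[#2:5@100] asks=[-]
After op 4 [order #4] limit_buy(price=105, qty=1): fills=none; bids=[#4:1@105 #2:5@100] asks=[-]
After op 5 [order #5] market_sell(qty=2): fills=#4x#5:1@105 #2x#5:1@100; bids=[#2:4@100] asks=[-]

Answer: bid=105 ask=-
bid=105 ask=-
bid=100 ask=-
bid=105 ask=-
bid=100 ask=-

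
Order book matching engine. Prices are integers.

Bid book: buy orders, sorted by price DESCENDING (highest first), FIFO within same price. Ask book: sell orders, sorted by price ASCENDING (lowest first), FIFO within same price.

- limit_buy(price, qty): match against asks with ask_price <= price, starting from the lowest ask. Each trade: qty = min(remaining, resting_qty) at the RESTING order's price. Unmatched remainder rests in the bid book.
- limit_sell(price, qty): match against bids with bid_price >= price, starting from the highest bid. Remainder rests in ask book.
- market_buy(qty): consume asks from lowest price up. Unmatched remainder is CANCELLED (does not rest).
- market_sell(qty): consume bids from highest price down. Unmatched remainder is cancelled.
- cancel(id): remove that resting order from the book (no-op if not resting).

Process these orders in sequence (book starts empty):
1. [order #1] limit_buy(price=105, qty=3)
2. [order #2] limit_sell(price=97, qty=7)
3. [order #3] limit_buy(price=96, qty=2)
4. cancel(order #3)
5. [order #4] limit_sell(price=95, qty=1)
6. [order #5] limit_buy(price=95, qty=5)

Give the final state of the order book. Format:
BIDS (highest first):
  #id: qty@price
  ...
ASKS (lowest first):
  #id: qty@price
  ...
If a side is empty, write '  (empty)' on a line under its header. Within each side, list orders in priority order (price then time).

After op 1 [order #1] limit_buy(price=105, qty=3): fills=none; bids=[#1:3@105] asks=[-]
After op 2 [order #2] limit_sell(price=97, qty=7): fills=#1x#2:3@105; bids=[-] asks=[#2:4@97]
After op 3 [order #3] limit_buy(price=96, qty=2): fills=none; bids=[#3:2@96] asks=[#2:4@97]
After op 4 cancel(order #3): fills=none; bids=[-] asks=[#2:4@97]
After op 5 [order #4] limit_sell(price=95, qty=1): fills=none; bids=[-] asks=[#4:1@95 #2:4@97]
After op 6 [order #5] limit_buy(price=95, qty=5): fills=#5x#4:1@95; bids=[#5:4@95] asks=[#2:4@97]

Answer: BIDS (highest first):
  #5: 4@95
ASKS (lowest first):
  #2: 4@97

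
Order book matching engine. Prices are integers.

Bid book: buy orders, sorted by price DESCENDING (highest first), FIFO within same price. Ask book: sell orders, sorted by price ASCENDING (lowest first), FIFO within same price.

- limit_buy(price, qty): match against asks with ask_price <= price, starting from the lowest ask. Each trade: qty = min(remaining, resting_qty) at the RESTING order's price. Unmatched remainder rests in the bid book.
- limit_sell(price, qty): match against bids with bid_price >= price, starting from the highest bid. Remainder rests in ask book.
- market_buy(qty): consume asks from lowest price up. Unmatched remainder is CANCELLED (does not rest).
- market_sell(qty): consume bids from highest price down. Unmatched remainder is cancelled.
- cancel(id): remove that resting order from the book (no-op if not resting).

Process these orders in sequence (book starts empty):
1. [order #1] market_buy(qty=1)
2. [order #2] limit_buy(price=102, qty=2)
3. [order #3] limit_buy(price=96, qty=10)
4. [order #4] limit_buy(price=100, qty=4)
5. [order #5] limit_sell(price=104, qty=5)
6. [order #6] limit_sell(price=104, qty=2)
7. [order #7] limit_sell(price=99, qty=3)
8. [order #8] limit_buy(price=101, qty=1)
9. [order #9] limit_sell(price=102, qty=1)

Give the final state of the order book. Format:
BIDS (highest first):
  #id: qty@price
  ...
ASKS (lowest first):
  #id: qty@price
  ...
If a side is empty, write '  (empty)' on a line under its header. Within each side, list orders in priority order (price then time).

Answer: BIDS (highest first):
  #8: 1@101
  #4: 3@100
  #3: 10@96
ASKS (lowest first):
  #9: 1@102
  #5: 5@104
  #6: 2@104

Derivation:
After op 1 [order #1] market_buy(qty=1): fills=none; bids=[-] asks=[-]
After op 2 [order #2] limit_buy(price=102, qty=2): fills=none; bids=[#2:2@102] asks=[-]
After op 3 [order #3] limit_buy(price=96, qty=10): fills=none; bids=[#2:2@102 #3:10@96] asks=[-]
After op 4 [order #4] limit_buy(price=100, qty=4): fills=none; bids=[#2:2@102 #4:4@100 #3:10@96] asks=[-]
After op 5 [order #5] limit_sell(price=104, qty=5): fills=none; bids=[#2:2@102 #4:4@100 #3:10@96] asks=[#5:5@104]
After op 6 [order #6] limit_sell(price=104, qty=2): fills=none; bids=[#2:2@102 #4:4@100 #3:10@96] asks=[#5:5@104 #6:2@104]
After op 7 [order #7] limit_sell(price=99, qty=3): fills=#2x#7:2@102 #4x#7:1@100; bids=[#4:3@100 #3:10@96] asks=[#5:5@104 #6:2@104]
After op 8 [order #8] limit_buy(price=101, qty=1): fills=none; bids=[#8:1@101 #4:3@100 #3:10@96] asks=[#5:5@104 #6:2@104]
After op 9 [order #9] limit_sell(price=102, qty=1): fills=none; bids=[#8:1@101 #4:3@100 #3:10@96] asks=[#9:1@102 #5:5@104 #6:2@104]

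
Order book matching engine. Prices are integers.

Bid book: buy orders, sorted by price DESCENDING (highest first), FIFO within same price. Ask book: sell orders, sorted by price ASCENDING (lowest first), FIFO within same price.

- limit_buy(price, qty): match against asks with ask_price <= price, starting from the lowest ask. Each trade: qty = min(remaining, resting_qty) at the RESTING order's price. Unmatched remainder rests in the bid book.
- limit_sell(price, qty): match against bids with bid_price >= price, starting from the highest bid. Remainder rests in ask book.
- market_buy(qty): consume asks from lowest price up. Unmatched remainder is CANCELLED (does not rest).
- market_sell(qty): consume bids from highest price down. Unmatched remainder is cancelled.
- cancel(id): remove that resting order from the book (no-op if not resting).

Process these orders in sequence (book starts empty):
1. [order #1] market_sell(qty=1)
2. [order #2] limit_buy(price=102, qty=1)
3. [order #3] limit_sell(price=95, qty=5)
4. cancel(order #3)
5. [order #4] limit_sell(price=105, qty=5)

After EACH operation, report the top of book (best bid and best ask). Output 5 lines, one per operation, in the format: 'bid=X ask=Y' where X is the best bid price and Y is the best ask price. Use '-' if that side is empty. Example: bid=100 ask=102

Answer: bid=- ask=-
bid=102 ask=-
bid=- ask=95
bid=- ask=-
bid=- ask=105

Derivation:
After op 1 [order #1] market_sell(qty=1): fills=none; bids=[-] asks=[-]
After op 2 [order #2] limit_buy(price=102, qty=1): fills=none; bids=[#2:1@102] asks=[-]
After op 3 [order #3] limit_sell(price=95, qty=5): fills=#2x#3:1@102; bids=[-] asks=[#3:4@95]
After op 4 cancel(order #3): fills=none; bids=[-] asks=[-]
After op 5 [order #4] limit_sell(price=105, qty=5): fills=none; bids=[-] asks=[#4:5@105]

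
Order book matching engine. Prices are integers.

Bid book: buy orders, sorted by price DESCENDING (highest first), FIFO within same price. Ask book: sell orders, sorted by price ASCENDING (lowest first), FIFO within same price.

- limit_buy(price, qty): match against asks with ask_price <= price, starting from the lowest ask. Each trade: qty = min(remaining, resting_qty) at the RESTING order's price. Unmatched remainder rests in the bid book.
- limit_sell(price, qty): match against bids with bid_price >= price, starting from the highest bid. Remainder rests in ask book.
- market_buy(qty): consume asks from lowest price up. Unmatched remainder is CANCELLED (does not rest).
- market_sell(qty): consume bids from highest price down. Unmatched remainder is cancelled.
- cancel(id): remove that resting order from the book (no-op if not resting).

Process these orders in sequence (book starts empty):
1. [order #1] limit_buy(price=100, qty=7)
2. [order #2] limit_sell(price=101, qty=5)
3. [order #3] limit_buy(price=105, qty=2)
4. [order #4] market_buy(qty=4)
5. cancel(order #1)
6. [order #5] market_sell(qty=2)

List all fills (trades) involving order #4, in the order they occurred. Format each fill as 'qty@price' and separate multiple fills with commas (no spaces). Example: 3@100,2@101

After op 1 [order #1] limit_buy(price=100, qty=7): fills=none; bids=[#1:7@100] asks=[-]
After op 2 [order #2] limit_sell(price=101, qty=5): fills=none; bids=[#1:7@100] asks=[#2:5@101]
After op 3 [order #3] limit_buy(price=105, qty=2): fills=#3x#2:2@101; bids=[#1:7@100] asks=[#2:3@101]
After op 4 [order #4] market_buy(qty=4): fills=#4x#2:3@101; bids=[#1:7@100] asks=[-]
After op 5 cancel(order #1): fills=none; bids=[-] asks=[-]
After op 6 [order #5] market_sell(qty=2): fills=none; bids=[-] asks=[-]

Answer: 3@101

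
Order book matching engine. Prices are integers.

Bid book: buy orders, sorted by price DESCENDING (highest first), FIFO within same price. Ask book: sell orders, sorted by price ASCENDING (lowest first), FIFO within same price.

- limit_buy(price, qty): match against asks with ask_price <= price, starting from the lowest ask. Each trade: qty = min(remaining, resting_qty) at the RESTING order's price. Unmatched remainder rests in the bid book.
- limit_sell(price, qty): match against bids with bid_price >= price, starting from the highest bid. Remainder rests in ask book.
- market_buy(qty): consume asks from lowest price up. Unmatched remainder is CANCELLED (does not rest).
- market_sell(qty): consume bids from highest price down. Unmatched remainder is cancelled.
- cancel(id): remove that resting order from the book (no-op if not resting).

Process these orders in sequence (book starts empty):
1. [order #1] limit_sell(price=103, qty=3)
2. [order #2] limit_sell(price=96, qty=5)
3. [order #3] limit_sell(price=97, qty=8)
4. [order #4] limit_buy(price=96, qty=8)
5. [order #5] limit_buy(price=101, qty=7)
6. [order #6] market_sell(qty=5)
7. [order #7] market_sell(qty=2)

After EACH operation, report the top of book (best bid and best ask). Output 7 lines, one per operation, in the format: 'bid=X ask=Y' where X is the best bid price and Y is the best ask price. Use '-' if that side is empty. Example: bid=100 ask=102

Answer: bid=- ask=103
bid=- ask=96
bid=- ask=96
bid=96 ask=97
bid=96 ask=97
bid=- ask=97
bid=- ask=97

Derivation:
After op 1 [order #1] limit_sell(price=103, qty=3): fills=none; bids=[-] asks=[#1:3@103]
After op 2 [order #2] limit_sell(price=96, qty=5): fills=none; bids=[-] asks=[#2:5@96 #1:3@103]
After op 3 [order #3] limit_sell(price=97, qty=8): fills=none; bids=[-] asks=[#2:5@96 #3:8@97 #1:3@103]
After op 4 [order #4] limit_buy(price=96, qty=8): fills=#4x#2:5@96; bids=[#4:3@96] asks=[#3:8@97 #1:3@103]
After op 5 [order #5] limit_buy(price=101, qty=7): fills=#5x#3:7@97; bids=[#4:3@96] asks=[#3:1@97 #1:3@103]
After op 6 [order #6] market_sell(qty=5): fills=#4x#6:3@96; bids=[-] asks=[#3:1@97 #1:3@103]
After op 7 [order #7] market_sell(qty=2): fills=none; bids=[-] asks=[#3:1@97 #1:3@103]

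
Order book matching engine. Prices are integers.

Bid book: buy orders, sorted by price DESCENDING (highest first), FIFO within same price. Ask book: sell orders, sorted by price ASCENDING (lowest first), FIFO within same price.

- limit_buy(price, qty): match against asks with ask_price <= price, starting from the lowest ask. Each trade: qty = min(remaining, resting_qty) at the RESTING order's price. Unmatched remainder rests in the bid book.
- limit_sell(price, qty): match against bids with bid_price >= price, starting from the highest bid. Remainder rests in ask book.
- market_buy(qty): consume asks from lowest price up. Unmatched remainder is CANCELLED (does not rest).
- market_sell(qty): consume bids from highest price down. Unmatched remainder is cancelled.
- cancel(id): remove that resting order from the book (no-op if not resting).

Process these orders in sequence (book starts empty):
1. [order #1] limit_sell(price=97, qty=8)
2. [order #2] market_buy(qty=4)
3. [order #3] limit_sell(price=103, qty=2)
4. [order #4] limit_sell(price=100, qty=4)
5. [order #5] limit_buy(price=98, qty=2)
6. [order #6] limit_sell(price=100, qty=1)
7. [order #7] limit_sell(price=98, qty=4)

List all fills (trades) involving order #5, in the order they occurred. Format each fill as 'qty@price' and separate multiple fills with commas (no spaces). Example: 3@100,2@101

After op 1 [order #1] limit_sell(price=97, qty=8): fills=none; bids=[-] asks=[#1:8@97]
After op 2 [order #2] market_buy(qty=4): fills=#2x#1:4@97; bids=[-] asks=[#1:4@97]
After op 3 [order #3] limit_sell(price=103, qty=2): fills=none; bids=[-] asks=[#1:4@97 #3:2@103]
After op 4 [order #4] limit_sell(price=100, qty=4): fills=none; bids=[-] asks=[#1:4@97 #4:4@100 #3:2@103]
After op 5 [order #5] limit_buy(price=98, qty=2): fills=#5x#1:2@97; bids=[-] asks=[#1:2@97 #4:4@100 #3:2@103]
After op 6 [order #6] limit_sell(price=100, qty=1): fills=none; bids=[-] asks=[#1:2@97 #4:4@100 #6:1@100 #3:2@103]
After op 7 [order #7] limit_sell(price=98, qty=4): fills=none; bids=[-] asks=[#1:2@97 #7:4@98 #4:4@100 #6:1@100 #3:2@103]

Answer: 2@97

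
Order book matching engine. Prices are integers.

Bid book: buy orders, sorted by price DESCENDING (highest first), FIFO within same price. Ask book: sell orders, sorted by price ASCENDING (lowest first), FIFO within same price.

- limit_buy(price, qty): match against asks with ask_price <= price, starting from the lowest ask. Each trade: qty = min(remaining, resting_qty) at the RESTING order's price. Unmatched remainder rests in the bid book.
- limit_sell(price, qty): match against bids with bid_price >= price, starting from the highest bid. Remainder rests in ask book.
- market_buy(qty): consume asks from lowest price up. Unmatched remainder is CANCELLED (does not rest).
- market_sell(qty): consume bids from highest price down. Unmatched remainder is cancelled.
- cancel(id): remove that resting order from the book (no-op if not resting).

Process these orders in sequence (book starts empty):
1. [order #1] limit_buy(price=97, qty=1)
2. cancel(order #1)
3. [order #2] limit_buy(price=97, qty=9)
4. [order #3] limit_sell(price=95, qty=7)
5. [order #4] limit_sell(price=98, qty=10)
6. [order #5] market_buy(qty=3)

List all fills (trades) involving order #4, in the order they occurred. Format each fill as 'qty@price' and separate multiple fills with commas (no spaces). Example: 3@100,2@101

Answer: 3@98

Derivation:
After op 1 [order #1] limit_buy(price=97, qty=1): fills=none; bids=[#1:1@97] asks=[-]
After op 2 cancel(order #1): fills=none; bids=[-] asks=[-]
After op 3 [order #2] limit_buy(price=97, qty=9): fills=none; bids=[#2:9@97] asks=[-]
After op 4 [order #3] limit_sell(price=95, qty=7): fills=#2x#3:7@97; bids=[#2:2@97] asks=[-]
After op 5 [order #4] limit_sell(price=98, qty=10): fills=none; bids=[#2:2@97] asks=[#4:10@98]
After op 6 [order #5] market_buy(qty=3): fills=#5x#4:3@98; bids=[#2:2@97] asks=[#4:7@98]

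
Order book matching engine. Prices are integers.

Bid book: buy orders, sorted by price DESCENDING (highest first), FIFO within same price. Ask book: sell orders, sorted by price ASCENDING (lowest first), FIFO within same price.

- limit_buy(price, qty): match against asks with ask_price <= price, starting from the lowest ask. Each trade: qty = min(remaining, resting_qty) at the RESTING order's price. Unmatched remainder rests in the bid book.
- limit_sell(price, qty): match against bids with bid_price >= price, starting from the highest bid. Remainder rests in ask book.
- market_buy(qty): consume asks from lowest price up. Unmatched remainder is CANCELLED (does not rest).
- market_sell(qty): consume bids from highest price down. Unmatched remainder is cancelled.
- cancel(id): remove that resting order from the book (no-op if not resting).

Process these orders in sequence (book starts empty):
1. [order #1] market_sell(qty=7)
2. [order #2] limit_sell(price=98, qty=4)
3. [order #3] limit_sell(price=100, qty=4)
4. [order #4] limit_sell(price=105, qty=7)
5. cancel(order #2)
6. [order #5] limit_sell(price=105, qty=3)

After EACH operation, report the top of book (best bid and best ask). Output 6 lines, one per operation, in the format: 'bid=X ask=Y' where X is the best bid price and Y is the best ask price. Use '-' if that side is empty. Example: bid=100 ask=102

After op 1 [order #1] market_sell(qty=7): fills=none; bids=[-] asks=[-]
After op 2 [order #2] limit_sell(price=98, qty=4): fills=none; bids=[-] asks=[#2:4@98]
After op 3 [order #3] limit_sell(price=100, qty=4): fills=none; bids=[-] asks=[#2:4@98 #3:4@100]
After op 4 [order #4] limit_sell(price=105, qty=7): fills=none; bids=[-] asks=[#2:4@98 #3:4@100 #4:7@105]
After op 5 cancel(order #2): fills=none; bids=[-] asks=[#3:4@100 #4:7@105]
After op 6 [order #5] limit_sell(price=105, qty=3): fills=none; bids=[-] asks=[#3:4@100 #4:7@105 #5:3@105]

Answer: bid=- ask=-
bid=- ask=98
bid=- ask=98
bid=- ask=98
bid=- ask=100
bid=- ask=100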